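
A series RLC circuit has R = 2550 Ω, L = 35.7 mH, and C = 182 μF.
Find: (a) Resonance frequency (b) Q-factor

Step 1 — Resonance condition Im(Z)=0 gives ω₀ = 1/√(LC).
Step 2 — ω₀ = 1/√(0.0357·0.000182) = 392.3 rad/s.
Step 3 — f₀ = ω₀/(2π) = 62.44 Hz.
Step 4 — Series Q: Q = ω₀L/R = 392.3·0.0357/2550 = 0.005492.

(a) f₀ = 62.44 Hz  (b) Q = 0.005492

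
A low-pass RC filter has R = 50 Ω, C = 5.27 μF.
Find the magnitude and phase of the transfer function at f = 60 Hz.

Step 1 — Angular frequency: ω = 2π·60 = 377 rad/s.
Step 2 — Transfer function: H(jω) = 1/(1 + jωRC).
Step 3 — Denominator: 1 + jωRC = 1 + j·377·50·5.27e-06 = 1 + j0.09934.
Step 4 — H = 0.9902 - j0.09837.
Step 5 — Magnitude: |H| = 0.9951 (-0.0 dB); phase: φ = -5.7°.

|H| = 0.9951 (-0.0 dB), φ = -5.7°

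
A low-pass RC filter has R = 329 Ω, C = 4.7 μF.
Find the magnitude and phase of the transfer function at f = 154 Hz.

Step 1 — Angular frequency: ω = 2π·154 = 967.6 rad/s.
Step 2 — Transfer function: H(jω) = 1/(1 + jωRC).
Step 3 — Denominator: 1 + jωRC = 1 + j·967.6·329·4.7e-06 = 1 + j1.496.
Step 4 — H = 0.3088 - j0.462.
Step 5 — Magnitude: |H| = 0.5557 (-5.1 dB); phase: φ = -56.2°.

|H| = 0.5557 (-5.1 dB), φ = -56.2°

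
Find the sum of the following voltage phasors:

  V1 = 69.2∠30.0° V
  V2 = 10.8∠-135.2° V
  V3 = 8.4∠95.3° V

Step 1 — Convert each phasor to rectangular form:
  V1 = 69.2·(cos(30.0°) + j·sin(30.0°)) = 59.93 + j34.6 V
  V2 = 10.8·(cos(-135.2°) + j·sin(-135.2°)) = -7.663 - j7.61 V
  V3 = 8.4·(cos(95.3°) + j·sin(95.3°)) = -0.7759 + j8.364 V
Step 2 — Sum components: V_total = 51.49 + j35.35 V.
Step 3 — Convert to polar: |V_total| = 62.46 V, ∠V_total = 34.5°.

V_total = 62.46∠34.5° V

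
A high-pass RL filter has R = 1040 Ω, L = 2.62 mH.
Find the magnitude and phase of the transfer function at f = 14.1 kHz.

Step 1 — Angular frequency: ω = 2π·1.41e+04 = 8.859e+04 rad/s.
Step 2 — Transfer function: H(jω) = jωL/(R + jωL).
Step 3 — Numerator jωL = j·232.1; denominator R + jωL = 1040 + j232.1.
Step 4 — H = 0.04745 + j0.2126.
Step 5 — Magnitude: |H| = 0.2178 (-13.2 dB); phase: φ = 77.4°.

|H| = 0.2178 (-13.2 dB), φ = 77.4°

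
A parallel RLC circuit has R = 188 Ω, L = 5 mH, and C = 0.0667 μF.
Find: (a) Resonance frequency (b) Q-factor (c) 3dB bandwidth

Step 1 — Resonance: ω₀ = 1/√(LC) = 1/√(0.005·6.67e-08) = 5.476e+04 rad/s.
Step 2 — f₀ = ω₀/(2π) = 8715 Hz.
Step 3 — Parallel Q: Q = R/(ω₀L) = 188/(5.476e+04·0.005) = 0.6867.
Step 4 — Bandwidth: Δω = ω₀/Q = 7.975e+04 rad/s; BW = Δω/(2π) = 1.269e+04 Hz.

(a) f₀ = 8715 Hz  (b) Q = 0.6867  (c) BW = 1.269e+04 Hz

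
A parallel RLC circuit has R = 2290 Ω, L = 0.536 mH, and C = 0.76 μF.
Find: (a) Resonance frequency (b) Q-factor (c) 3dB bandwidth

Step 1 — Resonance: ω₀ = 1/√(LC) = 1/√(0.000536·7.6e-07) = 4.955e+04 rad/s.
Step 2 — f₀ = ω₀/(2π) = 7886 Hz.
Step 3 — Parallel Q: Q = R/(ω₀L) = 2290/(4.955e+04·0.000536) = 86.23.
Step 4 — Bandwidth: Δω = ω₀/Q = 574.6 rad/s; BW = Δω/(2π) = 91.45 Hz.

(a) f₀ = 7886 Hz  (b) Q = 86.23  (c) BW = 91.45 Hz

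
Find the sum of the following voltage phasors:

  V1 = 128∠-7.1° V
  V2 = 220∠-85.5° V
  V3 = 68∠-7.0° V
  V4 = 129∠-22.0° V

Step 1 — Convert each phasor to rectangular form:
  V1 = 128·(cos(-7.1°) + j·sin(-7.1°)) = 127 - j15.82 V
  V2 = 220·(cos(-85.5°) + j·sin(-85.5°)) = 17.26 - j219.3 V
  V3 = 68·(cos(-7.0°) + j·sin(-7.0°)) = 67.49 - j8.287 V
  V4 = 129·(cos(-22.0°) + j·sin(-22.0°)) = 119.6 - j48.32 V
Step 2 — Sum components: V_total = 331.4 - j291.8 V.
Step 3 — Convert to polar: |V_total| = 441.5 V, ∠V_total = -41.4°.

V_total = 441.5∠-41.4° V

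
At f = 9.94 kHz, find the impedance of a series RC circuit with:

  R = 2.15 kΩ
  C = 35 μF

Step 1 — Angular frequency: ω = 2π·f = 2π·9940 = 6.245e+04 rad/s.
Step 2 — Component impedances:
  R: Z = R = 2150 Ω
  C: Z = 1/(jωC) = -j/(ω·C) = 0 - j0.4575 Ω
Step 3 — Series combination: Z_total = R + C = 2150 - j0.4575 Ω = 2150∠-0.0° Ω.

Z = 2150 - j0.4575 Ω = 2150∠-0.0° Ω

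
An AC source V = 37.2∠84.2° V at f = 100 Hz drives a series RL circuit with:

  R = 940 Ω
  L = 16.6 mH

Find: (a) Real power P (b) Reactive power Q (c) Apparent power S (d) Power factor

Step 1 — Angular frequency: ω = 2π·f = 2π·100 = 628.3 rad/s.
Step 2 — Component impedances:
  R: Z = R = 940 Ω
  L: Z = jωL = j·628.3·0.0166 = 0 + j10.43 Ω
Step 3 — Series combination: Z_total = R + L = 940 + j10.43 Ω = 940.1∠0.6° Ω.
Step 4 — Source phasor: V = 37.2∠84.2° V = 3.759 + j37.01 V.
Step 5 — Current: I = V / Z = 0.004436 + j0.03932 A = 0.03957∠83.6° A.
Step 6 — Complex power: S = V·I* = 1.472 + j0.01633 VA.
Step 7 — Real power: P = Re(S) = 1.472 W.
Step 8 — Reactive power: Q = Im(S) = 0.01633 VAR.
Step 9 — Apparent power: |S| = 1.472 VA.
Step 10 — Power factor: PF = P/|S| = 0.9999 (lagging).

(a) P = 1.472 W  (b) Q = 0.01633 VAR  (c) S = 1.472 VA  (d) PF = 0.9999 (lagging)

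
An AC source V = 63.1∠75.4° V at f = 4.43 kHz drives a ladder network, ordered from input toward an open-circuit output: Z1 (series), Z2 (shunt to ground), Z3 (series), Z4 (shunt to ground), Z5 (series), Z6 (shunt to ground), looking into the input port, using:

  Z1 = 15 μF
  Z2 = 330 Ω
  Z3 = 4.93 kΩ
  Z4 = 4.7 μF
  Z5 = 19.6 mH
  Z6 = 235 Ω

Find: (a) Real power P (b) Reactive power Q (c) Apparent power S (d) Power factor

Step 1 — Angular frequency: ω = 2π·f = 2π·4430 = 2.783e+04 rad/s.
Step 2 — Component impedances:
  Z1: Z = 1/(jωC) = -j/(ω·C) = 0 - j2.395 Ω
  Z2: Z = R = 330 Ω
  Z3: Z = R = 4930 Ω
  Z4: Z = 1/(jωC) = -j/(ω·C) = 0 - j7.644 Ω
  Z5: Z = jωL = j·2.783e+04·0.0196 = 0 + j545.6 Ω
  Z6: Z = R = 235 Ω
Step 3 — Ladder network (open output): work backward from the far end, alternating series and parallel combinations. Z_in = 309.3 - j2.426 Ω = 309.3∠-0.4° Ω.
Step 4 — Source phasor: V = 63.1∠75.4° V = 15.91 + j61.06 V.
Step 5 — Current: I = V / Z = 0.04987 + j0.1978 A = 0.204∠75.8° A.
Step 6 — Complex power: S = V·I* = 12.87 - j0.1009 VA.
Step 7 — Real power: P = Re(S) = 12.87 W.
Step 8 — Reactive power: Q = Im(S) = -0.1009 VAR.
Step 9 — Apparent power: |S| = 12.87 VA.
Step 10 — Power factor: PF = P/|S| = 1 (leading).

(a) P = 12.87 W  (b) Q = -0.1009 VAR  (c) S = 12.87 VA  (d) PF = 1 (leading)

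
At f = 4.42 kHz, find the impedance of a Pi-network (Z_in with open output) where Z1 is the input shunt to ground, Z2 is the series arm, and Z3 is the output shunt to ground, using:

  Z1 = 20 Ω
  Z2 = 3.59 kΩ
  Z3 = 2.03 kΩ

Step 1 — Angular frequency: ω = 2π·f = 2π·4420 = 2.777e+04 rad/s.
Step 2 — Component impedances:
  Z1: Z = R = 20 Ω
  Z2: Z = R = 3590 Ω
  Z3: Z = R = 2030 Ω
Step 3 — With open output, the series arm Z2 and the output shunt Z3 appear in series to ground: Z2 + Z3 = 5620 Ω.
Step 4 — Parallel with input shunt Z1: Z_in = Z1 || (Z2 + Z3) = 19.93 Ω = 19.93∠0.0° Ω.

Z = 19.93 Ω = 19.93∠0.0° Ω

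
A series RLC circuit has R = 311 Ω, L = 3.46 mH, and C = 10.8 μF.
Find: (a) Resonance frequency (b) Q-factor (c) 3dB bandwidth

Step 1 — Resonance: ω₀ = 1/√(LC) = 1/√(0.00346·1.08e-05) = 5173 rad/s.
Step 2 — f₀ = ω₀/(2π) = 823.3 Hz.
Step 3 — Series Q: Q = ω₀L/R = 5173·0.00346/311 = 0.05755.
Step 4 — Bandwidth: Δω = ω₀/Q = 8.988e+04 rad/s; BW = Δω/(2π) = 1.431e+04 Hz.

(a) f₀ = 823.3 Hz  (b) Q = 0.05755  (c) BW = 1.431e+04 Hz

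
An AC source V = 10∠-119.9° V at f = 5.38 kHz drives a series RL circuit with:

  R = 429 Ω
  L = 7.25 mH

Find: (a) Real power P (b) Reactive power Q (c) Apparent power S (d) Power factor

Step 1 — Angular frequency: ω = 2π·f = 2π·5380 = 3.38e+04 rad/s.
Step 2 — Component impedances:
  R: Z = R = 429 Ω
  L: Z = jωL = j·3.38e+04·0.00725 = 0 + j245.1 Ω
Step 3 — Series combination: Z_total = R + L = 429 + j245.1 Ω = 494.1∠29.7° Ω.
Step 4 — Source phasor: V = 10∠-119.9° V = -4.985 - j8.669 V.
Step 5 — Current: I = V / Z = -0.01746 - j0.01023 A = 0.02024∠-149.6° A.
Step 6 — Complex power: S = V·I* = 0.1757 + j0.1004 VA.
Step 7 — Real power: P = Re(S) = 0.1757 W.
Step 8 — Reactive power: Q = Im(S) = 0.1004 VAR.
Step 9 — Apparent power: |S| = 0.2024 VA.
Step 10 — Power factor: PF = P/|S| = 0.8683 (lagging).

(a) P = 0.1757 W  (b) Q = 0.1004 VAR  (c) S = 0.2024 VA  (d) PF = 0.8683 (lagging)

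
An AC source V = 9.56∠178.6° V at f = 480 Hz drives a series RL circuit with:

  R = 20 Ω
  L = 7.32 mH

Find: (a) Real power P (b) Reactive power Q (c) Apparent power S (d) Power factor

Step 1 — Angular frequency: ω = 2π·f = 2π·480 = 3016 rad/s.
Step 2 — Component impedances:
  R: Z = R = 20 Ω
  L: Z = jωL = j·3016·0.00732 = 0 + j22.08 Ω
Step 3 — Series combination: Z_total = R + L = 20 + j22.08 Ω = 29.79∠47.8° Ω.
Step 4 — Source phasor: V = 9.56∠178.6° V = -9.557 + j0.2336 V.
Step 5 — Current: I = V / Z = -0.2096 + j0.243 A = 0.3209∠130.8° A.
Step 6 — Complex power: S = V·I* = 2.06 + j2.274 VA.
Step 7 — Real power: P = Re(S) = 2.06 W.
Step 8 — Reactive power: Q = Im(S) = 2.274 VAR.
Step 9 — Apparent power: |S| = 3.068 VA.
Step 10 — Power factor: PF = P/|S| = 0.6714 (lagging).

(a) P = 2.06 W  (b) Q = 2.274 VAR  (c) S = 3.068 VA  (d) PF = 0.6714 (lagging)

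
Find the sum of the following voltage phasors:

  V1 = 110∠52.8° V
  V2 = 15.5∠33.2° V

Step 1 — Convert each phasor to rectangular form:
  V1 = 110·(cos(52.8°) + j·sin(52.8°)) = 66.51 + j87.62 V
  V2 = 15.5·(cos(33.2°) + j·sin(33.2°)) = 12.97 + j8.487 V
Step 2 — Sum components: V_total = 79.48 + j96.11 V.
Step 3 — Convert to polar: |V_total| = 124.7 V, ∠V_total = 50.4°.

V_total = 124.7∠50.4° V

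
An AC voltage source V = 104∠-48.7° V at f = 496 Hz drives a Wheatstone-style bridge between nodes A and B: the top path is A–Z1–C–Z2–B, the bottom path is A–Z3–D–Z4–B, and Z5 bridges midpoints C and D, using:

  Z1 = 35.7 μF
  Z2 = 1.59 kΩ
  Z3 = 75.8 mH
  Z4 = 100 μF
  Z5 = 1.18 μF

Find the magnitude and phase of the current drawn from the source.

Step 1 — Angular frequency: ω = 2π·f = 2π·496 = 3116 rad/s.
Step 2 — Component impedances:
  Z1: Z = 1/(jωC) = -j/(ω·C) = 0 - j8.988 Ω
  Z2: Z = R = 1590 Ω
  Z3: Z = jωL = j·3116·0.0758 = 0 + j236.2 Ω
  Z4: Z = 1/(jωC) = -j/(ω·C) = 0 - j3.209 Ω
  Z5: Z = 1/(jωC) = -j/(ω·C) = 0 - j271.9 Ω
Step 3 — Bridge requires nodal analysis (the Z5 bridge couples midpoints C and D, so the two paths cannot be reduced to a simple series/parallel combination). Setting node B to ground and injecting 1 A at node A, the 3-node admittance system at A, C, D solves to V_A = Z_AB = 738.1 + j841.3 Ω = 1119∠48.7° Ω.
Step 4 — Source phasor: V = 104∠-48.7° V = 68.64 - j78.13 V.
Step 5 — Ohm's law: I = V / Z_total = (68.64 - j78.13) / (738.1 + j841.3) = -0.01203 - j0.09214 A.
Step 6 — Convert to polar: |I| = 0.09292 A, ∠I = -97.4°.

I = 0.09292∠-97.4° A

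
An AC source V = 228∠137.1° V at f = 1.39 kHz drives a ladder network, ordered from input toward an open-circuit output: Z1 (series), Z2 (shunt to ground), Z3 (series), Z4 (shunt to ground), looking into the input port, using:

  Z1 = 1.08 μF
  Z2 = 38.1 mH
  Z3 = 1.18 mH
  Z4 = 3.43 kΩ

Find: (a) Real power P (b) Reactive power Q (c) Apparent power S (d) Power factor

Step 1 — Angular frequency: ω = 2π·f = 2π·1390 = 8734 rad/s.
Step 2 — Component impedances:
  Z1: Z = 1/(jωC) = -j/(ω·C) = 0 - j106 Ω
  Z2: Z = jωL = j·8734·0.0381 = 0 + j332.8 Ω
  Z3: Z = jωL = j·8734·0.00118 = 0 + j10.31 Ω
  Z4: Z = R = 3430 Ω
Step 3 — Ladder network (open output): work backward from the far end, alternating series and parallel combinations. Z_in = 31.96 + j223.5 Ω = 225.8∠81.9° Ω.
Step 4 — Source phasor: V = 228∠137.1° V = -167 + j155.2 V.
Step 5 — Current: I = V / Z = 0.5757 + j0.8295 A = 1.01∠55.2° A.
Step 6 — Complex power: S = V·I* = 32.58 + j227.9 VA.
Step 7 — Real power: P = Re(S) = 32.58 W.
Step 8 — Reactive power: Q = Im(S) = 227.9 VAR.
Step 9 — Apparent power: |S| = 230.2 VA.
Step 10 — Power factor: PF = P/|S| = 0.1415 (lagging).

(a) P = 32.58 W  (b) Q = 227.9 VAR  (c) S = 230.2 VA  (d) PF = 0.1415 (lagging)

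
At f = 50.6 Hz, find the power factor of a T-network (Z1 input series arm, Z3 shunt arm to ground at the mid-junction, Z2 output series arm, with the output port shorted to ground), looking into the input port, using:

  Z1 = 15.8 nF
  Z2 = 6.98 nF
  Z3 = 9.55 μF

Step 1 — Angular frequency: ω = 2π·f = 2π·50.6 = 317.9 rad/s.
Step 2 — Component impedances:
  Z1: Z = 1/(jωC) = -j/(ω·C) = 0 - j1.991e+05 Ω
  Z2: Z = 1/(jωC) = -j/(ω·C) = 0 - j4.506e+05 Ω
  Z3: Z = 1/(jωC) = -j/(ω·C) = 0 - j329.4 Ω
Step 3 — With the output port shorted to ground, the output series arm Z2 runs from the junction to ground; the shunt arm Z3 also runs from the junction to ground. They appear in parallel: Z3 || Z2 = 0 - j329.1 Ω.
Step 4 — Series with input arm Z1: Z_in = Z1 + (Z3 || Z2) = 0 - j1.994e+05 Ω = 1.994e+05∠-90.0° Ω.
Step 5 — Power factor: PF = cos(φ) = Re(Z)/|Z| = 0/1.994e+05 = 0.
Step 6 — Type: Im(Z) = -1.994e+05 ⇒ leading (phase φ = -90.0°).

PF = 0 (leading, φ = -90.0°)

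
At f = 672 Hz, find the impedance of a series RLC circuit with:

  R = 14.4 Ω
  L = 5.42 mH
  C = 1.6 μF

Step 1 — Angular frequency: ω = 2π·f = 2π·672 = 4222 rad/s.
Step 2 — Component impedances:
  R: Z = R = 14.4 Ω
  L: Z = jωL = j·4222·0.00542 = 0 + j22.88 Ω
  C: Z = 1/(jωC) = -j/(ω·C) = 0 - j148 Ω
Step 3 — Series combination: Z_total = R + L + C = 14.4 - j125.1 Ω = 126∠-83.4° Ω.

Z = 14.4 - j125.1 Ω = 126∠-83.4° Ω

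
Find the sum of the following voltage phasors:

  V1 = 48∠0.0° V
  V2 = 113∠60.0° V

Step 1 — Convert each phasor to rectangular form:
  V1 = 48·(cos(0.0°) + j·sin(0.0°)) = 48 V
  V2 = 113·(cos(60.0°) + j·sin(60.0°)) = 56.5 + j97.86 V
Step 2 — Sum components: V_total = 104.5 + j97.86 V.
Step 3 — Convert to polar: |V_total| = 143.2 V, ∠V_total = 43.1°.

V_total = 143.2∠43.1° V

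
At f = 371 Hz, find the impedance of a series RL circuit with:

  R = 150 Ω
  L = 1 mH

Step 1 — Angular frequency: ω = 2π·f = 2π·371 = 2331 rad/s.
Step 2 — Component impedances:
  R: Z = R = 150 Ω
  L: Z = jωL = j·2331·0.001 = 0 + j2.331 Ω
Step 3 — Series combination: Z_total = R + L = 150 + j2.331 Ω = 150∠0.9° Ω.

Z = 150 + j2.331 Ω = 150∠0.9° Ω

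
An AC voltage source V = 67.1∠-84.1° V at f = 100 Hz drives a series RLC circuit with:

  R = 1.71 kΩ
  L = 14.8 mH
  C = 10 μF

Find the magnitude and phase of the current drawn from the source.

Step 1 — Angular frequency: ω = 2π·f = 2π·100 = 628.3 rad/s.
Step 2 — Component impedances:
  R: Z = R = 1710 Ω
  L: Z = jωL = j·628.3·0.0148 = 0 + j9.299 Ω
  C: Z = 1/(jωC) = -j/(ω·C) = 0 - j159.2 Ω
Step 3 — Series combination: Z_total = R + L + C = 1710 - j149.9 Ω = 1717∠-5.0° Ω.
Step 4 — Source phasor: V = 67.1∠-84.1° V = 6.897 - j66.74 V.
Step 5 — Ohm's law: I = V / Z_total = (6.897 - j66.74) / (1710 - j149.9) = 0.007397 - j0.03838 A.
Step 6 — Convert to polar: |I| = 0.03909 A, ∠I = -79.1°.

I = 0.03909∠-79.1° A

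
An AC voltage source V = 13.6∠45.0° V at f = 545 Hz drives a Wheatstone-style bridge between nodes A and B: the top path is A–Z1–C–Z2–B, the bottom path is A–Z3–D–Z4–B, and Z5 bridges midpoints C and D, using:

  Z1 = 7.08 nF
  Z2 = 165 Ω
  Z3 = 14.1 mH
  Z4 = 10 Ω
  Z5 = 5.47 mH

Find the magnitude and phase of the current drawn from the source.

Step 1 — Angular frequency: ω = 2π·f = 2π·545 = 3424 rad/s.
Step 2 — Component impedances:
  Z1: Z = 1/(jωC) = -j/(ω·C) = 0 - j4.125e+04 Ω
  Z2: Z = R = 165 Ω
  Z3: Z = jωL = j·3424·0.0141 = 0 + j48.28 Ω
  Z4: Z = R = 10 Ω
  Z5: Z = jωL = j·3424·0.00547 = 0 + j18.73 Ω
Step 3 — Bridge requires nodal analysis (the Z5 bridge couples midpoints C and D, so the two paths cannot be reduced to a simple series/parallel combination). Setting node B to ground and injecting 1 A at node A, the 3-node admittance system at A, C, D solves to V_A = Z_AB = 9.435 + j48.4 Ω = 49.31∠79.0° Ω.
Step 4 — Source phasor: V = 13.6∠45.0° V = 9.617 + j9.617 V.
Step 5 — Ohm's law: I = V / Z_total = (9.617 + j9.617) / (9.435 + j48.4) = 0.2287 - j0.1541 A.
Step 6 — Convert to polar: |I| = 0.2758 A, ∠I = -34.0°.

I = 0.2758∠-34.0° A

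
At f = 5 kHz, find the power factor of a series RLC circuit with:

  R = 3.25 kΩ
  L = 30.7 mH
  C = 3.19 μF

Step 1 — Angular frequency: ω = 2π·f = 2π·5000 = 3.142e+04 rad/s.
Step 2 — Component impedances:
  R: Z = R = 3250 Ω
  L: Z = jωL = j·3.142e+04·0.0307 = 0 + j964.5 Ω
  C: Z = 1/(jωC) = -j/(ω·C) = 0 - j9.978 Ω
Step 3 — Series combination: Z_total = R + L + C = 3250 + j954.5 Ω = 3387∠16.4° Ω.
Step 4 — Power factor: PF = cos(φ) = Re(Z)/|Z| = 3250/3387.3 = 0.9595.
Step 5 — Type: Im(Z) = 954.5 ⇒ lagging (phase φ = 16.4°).

PF = 0.9595 (lagging, φ = 16.4°)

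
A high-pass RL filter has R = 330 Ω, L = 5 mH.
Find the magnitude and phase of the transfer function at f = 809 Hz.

Step 1 — Angular frequency: ω = 2π·809 = 5083 rad/s.
Step 2 — Transfer function: H(jω) = jωL/(R + jωL).
Step 3 — Numerator jωL = j·25.42; denominator R + jωL = 330 + j25.42.
Step 4 — H = 0.005897 + j0.07656.
Step 5 — Magnitude: |H| = 0.07679 (-22.3 dB); phase: φ = 85.6°.

|H| = 0.07679 (-22.3 dB), φ = 85.6°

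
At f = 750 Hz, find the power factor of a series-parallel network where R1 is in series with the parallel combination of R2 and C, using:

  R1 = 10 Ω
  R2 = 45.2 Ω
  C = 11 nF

Step 1 — Angular frequency: ω = 2π·f = 2π·750 = 4712 rad/s.
Step 2 — Component impedances:
  R1: Z = R = 10 Ω
  R2: Z = R = 45.2 Ω
  C: Z = 1/(jωC) = -j/(ω·C) = 0 - j1.929e+04 Ω
Step 3 — Parallel branch: R2 || C = 1/(1/R2 + 1/C) = 45.2 - j0.1059 Ω.
Step 4 — Series with R1: Z_total = R1 + (R2 || C) = 55.2 - j0.1059 Ω = 55.2∠-0.1° Ω.
Step 5 — Power factor: PF = cos(φ) = Re(Z)/|Z| = 55.2/55.2 = 1.
Step 6 — Type: Im(Z) = -0.1059 ⇒ leading (phase φ = -0.1°).

PF = 1 (leading, φ = -0.1°)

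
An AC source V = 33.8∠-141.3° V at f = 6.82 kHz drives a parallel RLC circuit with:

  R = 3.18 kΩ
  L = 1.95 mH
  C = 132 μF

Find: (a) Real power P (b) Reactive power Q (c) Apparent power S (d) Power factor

Step 1 — Angular frequency: ω = 2π·f = 2π·6820 = 4.285e+04 rad/s.
Step 2 — Component impedances:
  R: Z = R = 3180 Ω
  L: Z = jωL = j·4.285e+04·0.00195 = 0 + j83.56 Ω
  C: Z = 1/(jωC) = -j/(ω·C) = 0 - j0.1768 Ω
Step 3 — Parallel combination: 1/Z_total = 1/R + 1/L + 1/C; Z_total = 9.87e-06 - j0.1772 Ω = 0.1772∠-90.0° Ω.
Step 4 — Source phasor: V = 33.8∠-141.3° V = -26.38 - j21.13 V.
Step 5 — Current: I = V / Z = 119.3 - j148.9 A = 190.8∠-51.3° A.
Step 6 — Complex power: S = V·I* = 0.3593 - j6448 VA.
Step 7 — Real power: P = Re(S) = 0.3593 W.
Step 8 — Reactive power: Q = Im(S) = -6448 VAR.
Step 9 — Apparent power: |S| = 6448 VA.
Step 10 — Power factor: PF = P/|S| = 5.571e-05 (leading).

(a) P = 0.3593 W  (b) Q = -6448 VAR  (c) S = 6448 VA  (d) PF = 5.571e-05 (leading)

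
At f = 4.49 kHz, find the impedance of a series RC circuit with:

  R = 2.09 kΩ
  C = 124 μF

Step 1 — Angular frequency: ω = 2π·f = 2π·4490 = 2.821e+04 rad/s.
Step 2 — Component impedances:
  R: Z = R = 2090 Ω
  C: Z = 1/(jωC) = -j/(ω·C) = 0 - j0.2859 Ω
Step 3 — Series combination: Z_total = R + C = 2090 - j0.2859 Ω = 2090∠-0.0° Ω.

Z = 2090 - j0.2859 Ω = 2090∠-0.0° Ω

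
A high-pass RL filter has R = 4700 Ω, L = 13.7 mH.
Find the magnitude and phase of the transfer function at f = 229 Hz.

Step 1 — Angular frequency: ω = 2π·229 = 1439 rad/s.
Step 2 — Transfer function: H(jω) = jωL/(R + jωL).
Step 3 — Numerator jωL = j·19.71; denominator R + jωL = 4700 + j19.71.
Step 4 — H = 1.759e-05 + j0.004194.
Step 5 — Magnitude: |H| = 0.004194 (-47.5 dB); phase: φ = 89.8°.

|H| = 0.004194 (-47.5 dB), φ = 89.8°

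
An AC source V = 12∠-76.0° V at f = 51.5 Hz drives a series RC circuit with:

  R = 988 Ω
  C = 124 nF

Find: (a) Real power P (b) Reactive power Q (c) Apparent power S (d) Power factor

Step 1 — Angular frequency: ω = 2π·f = 2π·51.5 = 323.6 rad/s.
Step 2 — Component impedances:
  R: Z = R = 988 Ω
  C: Z = 1/(jωC) = -j/(ω·C) = 0 - j2.492e+04 Ω
Step 3 — Series combination: Z_total = R + C = 988 - j2.492e+04 Ω = 2.494e+04∠-87.7° Ω.
Step 4 — Source phasor: V = 12∠-76.0° V = 2.903 - j11.64 V.
Step 5 — Current: I = V / Z = 0.0004711 + j9.781e-05 A = 0.0004811∠11.7° A.
Step 6 — Complex power: S = V·I* = 0.0002287 - j0.005769 VA.
Step 7 — Real power: P = Re(S) = 0.0002287 W.
Step 8 — Reactive power: Q = Im(S) = -0.005769 VAR.
Step 9 — Apparent power: |S| = 0.005773 VA.
Step 10 — Power factor: PF = P/|S| = 0.03961 (leading).

(a) P = 0.0002287 W  (b) Q = -0.005769 VAR  (c) S = 0.005773 VA  (d) PF = 0.03961 (leading)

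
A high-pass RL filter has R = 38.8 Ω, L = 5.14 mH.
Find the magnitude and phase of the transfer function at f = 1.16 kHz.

Step 1 — Angular frequency: ω = 2π·1160 = 7288 rad/s.
Step 2 — Transfer function: H(jω) = jωL/(R + jωL).
Step 3 — Numerator jωL = j·37.46; denominator R + jωL = 38.8 + j37.46.
Step 4 — H = 0.4825 + j0.4997.
Step 5 — Magnitude: |H| = 0.6946 (-3.2 dB); phase: φ = 46.0°.

|H| = 0.6946 (-3.2 dB), φ = 46.0°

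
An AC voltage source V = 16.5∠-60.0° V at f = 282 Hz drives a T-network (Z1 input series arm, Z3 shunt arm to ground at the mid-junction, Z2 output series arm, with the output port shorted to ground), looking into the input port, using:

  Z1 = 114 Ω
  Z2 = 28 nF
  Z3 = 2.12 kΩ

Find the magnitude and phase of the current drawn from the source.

Step 1 — Angular frequency: ω = 2π·f = 2π·282 = 1772 rad/s.
Step 2 — Component impedances:
  Z1: Z = R = 114 Ω
  Z2: Z = 1/(jωC) = -j/(ω·C) = 0 - j2.016e+04 Ω
  Z3: Z = R = 2120 Ω
Step 3 — With the output port shorted to ground, the output series arm Z2 runs from the junction to ground; the shunt arm Z3 also runs from the junction to ground. They appear in parallel: Z3 || Z2 = 2097 - j220.5 Ω.
Step 4 — Series with input arm Z1: Z_in = Z1 + (Z3 || Z2) = 2211 - j220.5 Ω = 2222∠-5.7° Ω.
Step 5 — Source phasor: V = 16.5∠-60.0° V = 8.25 - j14.29 V.
Step 6 — Ohm's law: I = V / Z_total = (8.25 - j14.29) / (2211 - j220.5) = 0.004333 - j0.006031 A.
Step 7 — Convert to polar: |I| = 0.007426 A, ∠I = -54.3°.

I = 0.007426∠-54.3° A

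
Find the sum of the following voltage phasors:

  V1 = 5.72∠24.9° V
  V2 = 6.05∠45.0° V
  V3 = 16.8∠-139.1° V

Step 1 — Convert each phasor to rectangular form:
  V1 = 5.72·(cos(24.9°) + j·sin(24.9°)) = 5.188 + j2.408 V
  V2 = 6.05·(cos(45.0°) + j·sin(45.0°)) = 4.278 + j4.278 V
  V3 = 16.8·(cos(-139.1°) + j·sin(-139.1°)) = -12.7 - j11 V
Step 2 — Sum components: V_total = -3.232 - j4.313 V.
Step 3 — Convert to polar: |V_total| = 5.39 V, ∠V_total = -126.8°.

V_total = 5.39∠-126.8° V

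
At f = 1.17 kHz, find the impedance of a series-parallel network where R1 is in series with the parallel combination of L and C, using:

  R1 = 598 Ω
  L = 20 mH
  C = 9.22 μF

Step 1 — Angular frequency: ω = 2π·f = 2π·1170 = 7351 rad/s.
Step 2 — Component impedances:
  R1: Z = R = 598 Ω
  L: Z = jωL = j·7351·0.02 = 0 + j147 Ω
  C: Z = 1/(jωC) = -j/(ω·C) = 0 - j14.75 Ω
Step 3 — Parallel branch: L || C = 1/(1/L + 1/C) = 0 - j16.4 Ω.
Step 4 — Series with R1: Z_total = R1 + (L || C) = 598 - j16.4 Ω = 598.2∠-1.6° Ω.

Z = 598 - j16.4 Ω = 598.2∠-1.6° Ω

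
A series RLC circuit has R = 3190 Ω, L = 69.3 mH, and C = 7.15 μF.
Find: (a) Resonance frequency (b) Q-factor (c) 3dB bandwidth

Step 1 — Resonance: ω₀ = 1/√(LC) = 1/√(0.0693·7.15e-06) = 1421 rad/s.
Step 2 — f₀ = ω₀/(2π) = 226.1 Hz.
Step 3 — Series Q: Q = ω₀L/R = 1421·0.0693/3190 = 0.03086.
Step 4 — Bandwidth: Δω = ω₀/Q = 4.603e+04 rad/s; BW = Δω/(2π) = 7326 Hz.

(a) f₀ = 226.1 Hz  (b) Q = 0.03086  (c) BW = 7326 Hz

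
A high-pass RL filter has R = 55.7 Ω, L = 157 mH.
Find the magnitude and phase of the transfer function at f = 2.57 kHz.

Step 1 — Angular frequency: ω = 2π·2570 = 1.615e+04 rad/s.
Step 2 — Transfer function: H(jω) = jωL/(R + jωL).
Step 3 — Numerator jωL = j·2535; denominator R + jωL = 55.7 + j2535.
Step 4 — H = 0.9995 + j0.02196.
Step 5 — Magnitude: |H| = 0.9998 (-0.0 dB); phase: φ = 1.3°.

|H| = 0.9998 (-0.0 dB), φ = 1.3°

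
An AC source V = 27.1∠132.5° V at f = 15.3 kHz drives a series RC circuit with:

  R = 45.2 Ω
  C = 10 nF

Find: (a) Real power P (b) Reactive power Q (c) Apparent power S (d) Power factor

Step 1 — Angular frequency: ω = 2π·f = 2π·1.53e+04 = 9.613e+04 rad/s.
Step 2 — Component impedances:
  R: Z = R = 45.2 Ω
  C: Z = 1/(jωC) = -j/(ω·C) = 0 - j1040 Ω
Step 3 — Series combination: Z_total = R + C = 45.2 - j1040 Ω = 1041∠-87.5° Ω.
Step 4 — Source phasor: V = 27.1∠132.5° V = -18.31 + j19.98 V.
Step 5 — Current: I = V / Z = -0.01993 - j0.01673 A = 0.02603∠-140.0° A.
Step 6 — Complex power: S = V·I* = 0.03062 - j0.7047 VA.
Step 7 — Real power: P = Re(S) = 0.03062 W.
Step 8 — Reactive power: Q = Im(S) = -0.7047 VAR.
Step 9 — Apparent power: |S| = 0.7053 VA.
Step 10 — Power factor: PF = P/|S| = 0.04341 (leading).

(a) P = 0.03062 W  (b) Q = -0.7047 VAR  (c) S = 0.7053 VA  (d) PF = 0.04341 (leading)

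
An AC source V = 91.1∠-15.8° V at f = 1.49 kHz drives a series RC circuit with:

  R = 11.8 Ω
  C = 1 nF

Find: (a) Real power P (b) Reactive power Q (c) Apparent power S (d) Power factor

Step 1 — Angular frequency: ω = 2π·f = 2π·1490 = 9362 rad/s.
Step 2 — Component impedances:
  R: Z = R = 11.8 Ω
  C: Z = 1/(jωC) = -j/(ω·C) = 0 - j1.068e+05 Ω
Step 3 — Series combination: Z_total = R + C = 11.8 - j1.068e+05 Ω = 1.068e+05∠-90.0° Ω.
Step 4 — Source phasor: V = 91.1∠-15.8° V = 87.66 - j24.8 V.
Step 5 — Current: I = V / Z = 0.0002323 + j0.0008206 A = 0.0008529∠74.2° A.
Step 6 — Complex power: S = V·I* = 8.583e-06 - j0.0777 VA.
Step 7 — Real power: P = Re(S) = 8.583e-06 W.
Step 8 — Reactive power: Q = Im(S) = -0.0777 VAR.
Step 9 — Apparent power: |S| = 0.0777 VA.
Step 10 — Power factor: PF = P/|S| = 0.0001105 (leading).

(a) P = 8.583e-06 W  (b) Q = -0.0777 VAR  (c) S = 0.0777 VA  (d) PF = 0.0001105 (leading)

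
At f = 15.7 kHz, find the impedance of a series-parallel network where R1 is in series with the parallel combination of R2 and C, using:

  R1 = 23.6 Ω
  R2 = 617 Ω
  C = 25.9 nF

Step 1 — Angular frequency: ω = 2π·f = 2π·1.57e+04 = 9.865e+04 rad/s.
Step 2 — Component impedances:
  R1: Z = R = 23.6 Ω
  R2: Z = R = 617 Ω
  C: Z = 1/(jωC) = -j/(ω·C) = 0 - j391.4 Ω
Step 3 — Parallel branch: R2 || C = 1/(1/R2 + 1/C) = 177 - j279.1 Ω.
Step 4 — Series with R1: Z_total = R1 + (R2 || C) = 200.6 - j279.1 Ω = 343.7∠-54.3° Ω.

Z = 200.6 - j279.1 Ω = 343.7∠-54.3° Ω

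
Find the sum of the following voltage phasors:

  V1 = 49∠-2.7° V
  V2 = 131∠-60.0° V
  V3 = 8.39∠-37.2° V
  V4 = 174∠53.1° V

Step 1 — Convert each phasor to rectangular form:
  V1 = 49·(cos(-2.7°) + j·sin(-2.7°)) = 48.95 - j2.308 V
  V2 = 131·(cos(-60.0°) + j·sin(-60.0°)) = 65.5 - j113.4 V
  V3 = 8.39·(cos(-37.2°) + j·sin(-37.2°)) = 6.683 - j5.073 V
  V4 = 174·(cos(53.1°) + j·sin(53.1°)) = 104.5 + j139.1 V
Step 2 — Sum components: V_total = 225.6 + j18.32 V.
Step 3 — Convert to polar: |V_total| = 226.3 V, ∠V_total = 4.6°.

V_total = 226.3∠4.6° V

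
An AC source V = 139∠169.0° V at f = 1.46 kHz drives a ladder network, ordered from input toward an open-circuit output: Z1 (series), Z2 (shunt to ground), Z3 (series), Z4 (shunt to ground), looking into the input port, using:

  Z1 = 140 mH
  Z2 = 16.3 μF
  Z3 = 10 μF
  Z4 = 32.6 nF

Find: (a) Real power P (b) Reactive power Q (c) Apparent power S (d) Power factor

Step 1 — Angular frequency: ω = 2π·f = 2π·1460 = 9173 rad/s.
Step 2 — Component impedances:
  Z1: Z = jωL = j·9173·0.14 = 0 + j1284 Ω
  Z2: Z = 1/(jωC) = -j/(ω·C) = 0 - j6.688 Ω
  Z3: Z = 1/(jωC) = -j/(ω·C) = 0 - j10.9 Ω
  Z4: Z = 1/(jωC) = -j/(ω·C) = 0 - j3344 Ω
Step 3 — Ladder network (open output): work backward from the far end, alternating series and parallel combinations. Z_in = 0 + j1278 Ω = 1278∠90.0° Ω.
Step 4 — Source phasor: V = 139∠169.0° V = -136.4 + j26.52 V.
Step 5 — Current: I = V / Z = 0.02076 + j0.1068 A = 0.1088∠79.0° A.
Step 6 — Complex power: S = V·I* = 0 + j15.12 VA.
Step 7 — Real power: P = Re(S) = 0 W.
Step 8 — Reactive power: Q = Im(S) = 15.12 VAR.
Step 9 — Apparent power: |S| = 15.12 VA.
Step 10 — Power factor: PF = P/|S| = 0 (lagging).

(a) P = 0 W  (b) Q = 15.12 VAR  (c) S = 15.12 VA  (d) PF = 0 (lagging)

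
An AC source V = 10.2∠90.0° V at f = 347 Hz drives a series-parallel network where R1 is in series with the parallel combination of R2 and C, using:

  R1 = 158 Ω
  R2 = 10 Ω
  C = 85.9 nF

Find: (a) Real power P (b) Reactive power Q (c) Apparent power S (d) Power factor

Step 1 — Angular frequency: ω = 2π·f = 2π·347 = 2180 rad/s.
Step 2 — Component impedances:
  R1: Z = R = 158 Ω
  R2: Z = R = 10 Ω
  C: Z = 1/(jωC) = -j/(ω·C) = 0 - j5339 Ω
Step 3 — Parallel branch: R2 || C = 1/(1/R2 + 1/C) = 10 - j0.01873 Ω.
Step 4 — Series with R1: Z_total = R1 + (R2 || C) = 168 - j0.01873 Ω = 168∠-0.0° Ω.
Step 5 — Source phasor: V = 10.2∠90.0° V = 0 + j10.2 V.
Step 6 — Current: I = V / Z = -6.768e-06 + j0.06071 A = 0.06071∠90.0° A.
Step 7 — Complex power: S = V·I* = 0.6193 - j6.904e-05 VA.
Step 8 — Real power: P = Re(S) = 0.6193 W.
Step 9 — Reactive power: Q = Im(S) = -6.904e-05 VAR.
Step 10 — Apparent power: |S| = 0.6193 VA.
Step 11 — Power factor: PF = P/|S| = 1 (leading).

(a) P = 0.6193 W  (b) Q = -6.904e-05 VAR  (c) S = 0.6193 VA  (d) PF = 1 (leading)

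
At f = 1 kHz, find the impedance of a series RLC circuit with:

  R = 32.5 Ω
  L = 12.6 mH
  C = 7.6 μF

Step 1 — Angular frequency: ω = 2π·f = 2π·1000 = 6283 rad/s.
Step 2 — Component impedances:
  R: Z = R = 32.5 Ω
  L: Z = jωL = j·6283·0.0126 = 0 + j79.17 Ω
  C: Z = 1/(jωC) = -j/(ω·C) = 0 - j20.94 Ω
Step 3 — Series combination: Z_total = R + L + C = 32.5 + j58.23 Ω = 66.68∠60.8° Ω.

Z = 32.5 + j58.23 Ω = 66.68∠60.8° Ω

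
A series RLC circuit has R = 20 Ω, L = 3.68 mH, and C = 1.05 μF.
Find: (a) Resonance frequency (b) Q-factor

Step 1 — Resonance condition Im(Z)=0 gives ω₀ = 1/√(LC).
Step 2 — ω₀ = 1/√(0.00368·1.05e-06) = 1.609e+04 rad/s.
Step 3 — f₀ = ω₀/(2π) = 2560 Hz.
Step 4 — Series Q: Q = ω₀L/R = 1.609e+04·0.00368/20 = 2.96.

(a) f₀ = 2560 Hz  (b) Q = 2.96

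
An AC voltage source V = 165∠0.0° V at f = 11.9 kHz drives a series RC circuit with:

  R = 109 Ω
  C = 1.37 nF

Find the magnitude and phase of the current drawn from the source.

Step 1 — Angular frequency: ω = 2π·f = 2π·1.19e+04 = 7.477e+04 rad/s.
Step 2 — Component impedances:
  R: Z = R = 109 Ω
  C: Z = 1/(jωC) = -j/(ω·C) = 0 - j9762 Ω
Step 3 — Series combination: Z_total = R + C = 109 - j9762 Ω = 9763∠-89.4° Ω.
Step 4 — Source phasor: V = 165∠0.0° V = 165 V.
Step 5 — Ohm's law: I = V / Z_total = (165) / (109 - j9762) = 0.0001887 + j0.0169 A.
Step 6 — Convert to polar: |I| = 0.0169 A, ∠I = 89.4°.

I = 0.0169∠89.4° A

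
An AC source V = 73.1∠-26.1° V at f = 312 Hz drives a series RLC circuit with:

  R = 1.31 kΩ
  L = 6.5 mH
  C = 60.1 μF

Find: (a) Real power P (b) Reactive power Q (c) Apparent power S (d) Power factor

Step 1 — Angular frequency: ω = 2π·f = 2π·312 = 1960 rad/s.
Step 2 — Component impedances:
  R: Z = R = 1310 Ω
  L: Z = jωL = j·1960·0.0065 = 0 + j12.74 Ω
  C: Z = 1/(jωC) = -j/(ω·C) = 0 - j8.488 Ω
Step 3 — Series combination: Z_total = R + L + C = 1310 + j4.255 Ω = 1310∠0.2° Ω.
Step 4 — Source phasor: V = 73.1∠-26.1° V = 65.65 - j32.16 V.
Step 5 — Current: I = V / Z = 0.05003 - j0.02471 A = 0.0558∠-26.3° A.
Step 6 — Complex power: S = V·I* = 4.079 + j0.01325 VA.
Step 7 — Real power: P = Re(S) = 4.079 W.
Step 8 — Reactive power: Q = Im(S) = 0.01325 VAR.
Step 9 — Apparent power: |S| = 4.079 VA.
Step 10 — Power factor: PF = P/|S| = 1 (lagging).

(a) P = 4.079 W  (b) Q = 0.01325 VAR  (c) S = 4.079 VA  (d) PF = 1 (lagging)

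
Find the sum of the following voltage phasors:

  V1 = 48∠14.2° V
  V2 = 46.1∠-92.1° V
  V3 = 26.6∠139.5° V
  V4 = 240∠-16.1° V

Step 1 — Convert each phasor to rectangular form:
  V1 = 48·(cos(14.2°) + j·sin(14.2°)) = 46.53 + j11.77 V
  V2 = 46.1·(cos(-92.1°) + j·sin(-92.1°)) = -1.689 - j46.07 V
  V3 = 26.6·(cos(139.5°) + j·sin(139.5°)) = -20.23 + j17.28 V
  V4 = 240·(cos(-16.1°) + j·sin(-16.1°)) = 230.6 - j66.56 V
Step 2 — Sum components: V_total = 255.2 - j83.57 V.
Step 3 — Convert to polar: |V_total| = 268.5 V, ∠V_total = -18.1°.

V_total = 268.5∠-18.1° V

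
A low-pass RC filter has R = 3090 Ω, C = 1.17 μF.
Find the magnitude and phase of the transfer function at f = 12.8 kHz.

Step 1 — Angular frequency: ω = 2π·1.28e+04 = 8.042e+04 rad/s.
Step 2 — Transfer function: H(jω) = 1/(1 + jωRC).
Step 3 — Denominator: 1 + jωRC = 1 + j·8.042e+04·3090·1.17e-06 = 1 + j290.8.
Step 4 — H = 1.183e-05 - j0.003439.
Step 5 — Magnitude: |H| = 0.003439 (-49.3 dB); phase: φ = -89.8°.

|H| = 0.003439 (-49.3 dB), φ = -89.8°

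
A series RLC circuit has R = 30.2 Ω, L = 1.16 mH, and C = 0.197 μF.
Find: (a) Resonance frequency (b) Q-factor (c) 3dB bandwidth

Step 1 — Resonance: ω₀ = 1/√(LC) = 1/√(0.00116·1.97e-07) = 6.615e+04 rad/s.
Step 2 — f₀ = ω₀/(2π) = 1.053e+04 Hz.
Step 3 — Series Q: Q = ω₀L/R = 6.615e+04·0.00116/30.2 = 2.541.
Step 4 — Bandwidth: Δω = ω₀/Q = 2.603e+04 rad/s; BW = Δω/(2π) = 4144 Hz.

(a) f₀ = 1.053e+04 Hz  (b) Q = 2.541  (c) BW = 4144 Hz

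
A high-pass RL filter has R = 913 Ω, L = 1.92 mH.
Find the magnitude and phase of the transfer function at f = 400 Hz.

Step 1 — Angular frequency: ω = 2π·400 = 2513 rad/s.
Step 2 — Transfer function: H(jω) = jωL/(R + jωL).
Step 3 — Numerator jωL = j·4.825; denominator R + jωL = 913 + j4.825.
Step 4 — H = 2.793e-05 + j0.005285.
Step 5 — Magnitude: |H| = 0.005285 (-45.5 dB); phase: φ = 89.7°.

|H| = 0.005285 (-45.5 dB), φ = 89.7°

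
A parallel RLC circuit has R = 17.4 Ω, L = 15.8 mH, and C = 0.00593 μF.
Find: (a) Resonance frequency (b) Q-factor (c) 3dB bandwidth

Step 1 — Resonance: ω₀ = 1/√(LC) = 1/√(0.0158·5.93e-09) = 1.033e+05 rad/s.
Step 2 — f₀ = ω₀/(2π) = 1.644e+04 Hz.
Step 3 — Parallel Q: Q = R/(ω₀L) = 17.4/(1.033e+05·0.0158) = 0.01066.
Step 4 — Bandwidth: Δω = ω₀/Q = 9.692e+06 rad/s; BW = Δω/(2π) = 1.542e+06 Hz.

(a) f₀ = 1.644e+04 Hz  (b) Q = 0.01066  (c) BW = 1.542e+06 Hz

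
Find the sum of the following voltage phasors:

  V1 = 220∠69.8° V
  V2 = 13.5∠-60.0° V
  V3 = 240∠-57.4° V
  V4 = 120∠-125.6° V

Step 1 — Convert each phasor to rectangular form:
  V1 = 220·(cos(69.8°) + j·sin(69.8°)) = 75.97 + j206.5 V
  V2 = 13.5·(cos(-60.0°) + j·sin(-60.0°)) = 6.75 - j11.69 V
  V3 = 240·(cos(-57.4°) + j·sin(-57.4°)) = 129.3 - j202.2 V
  V4 = 120·(cos(-125.6°) + j·sin(-125.6°)) = -69.85 - j97.57 V
Step 2 — Sum components: V_total = 142.2 - j105 V.
Step 3 — Convert to polar: |V_total| = 176.7 V, ∠V_total = -36.4°.

V_total = 176.7∠-36.4° V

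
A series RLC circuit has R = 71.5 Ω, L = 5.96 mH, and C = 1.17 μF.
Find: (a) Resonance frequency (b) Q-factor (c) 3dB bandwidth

Step 1 — Resonance: ω₀ = 1/√(LC) = 1/√(0.00596·1.17e-06) = 1.198e+04 rad/s.
Step 2 — f₀ = ω₀/(2π) = 1906 Hz.
Step 3 — Series Q: Q = ω₀L/R = 1.198e+04·0.00596/71.5 = 0.9982.
Step 4 — Bandwidth: Δω = ω₀/Q = 1.2e+04 rad/s; BW = Δω/(2π) = 1909 Hz.

(a) f₀ = 1906 Hz  (b) Q = 0.9982  (c) BW = 1909 Hz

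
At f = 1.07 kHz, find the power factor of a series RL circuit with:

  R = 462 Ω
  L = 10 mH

Step 1 — Angular frequency: ω = 2π·f = 2π·1070 = 6723 rad/s.
Step 2 — Component impedances:
  R: Z = R = 462 Ω
  L: Z = jωL = j·6723·0.01 = 0 + j67.23 Ω
Step 3 — Series combination: Z_total = R + L = 462 + j67.23 Ω = 466.9∠8.3° Ω.
Step 4 — Power factor: PF = cos(φ) = Re(Z)/|Z| = 462/466.87 = 0.9896.
Step 5 — Type: Im(Z) = 67.23 ⇒ lagging (phase φ = 8.3°).

PF = 0.9896 (lagging, φ = 8.3°)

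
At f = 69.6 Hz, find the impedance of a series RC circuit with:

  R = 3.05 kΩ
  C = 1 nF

Step 1 — Angular frequency: ω = 2π·f = 2π·69.6 = 437.3 rad/s.
Step 2 — Component impedances:
  R: Z = R = 3050 Ω
  C: Z = 1/(jωC) = -j/(ω·C) = 0 - j2.287e+06 Ω
Step 3 — Series combination: Z_total = R + C = 3050 - j2.287e+06 Ω = 2.287e+06∠-89.9° Ω.

Z = 3050 - j2.287e+06 Ω = 2.287e+06∠-89.9° Ω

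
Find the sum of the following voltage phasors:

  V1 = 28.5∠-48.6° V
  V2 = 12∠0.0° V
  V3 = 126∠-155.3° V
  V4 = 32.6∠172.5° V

Step 1 — Convert each phasor to rectangular form:
  V1 = 28.5·(cos(-48.6°) + j·sin(-48.6°)) = 18.85 - j21.38 V
  V2 = 12·(cos(0.0°) + j·sin(0.0°)) = 12 V
  V3 = 126·(cos(-155.3°) + j·sin(-155.3°)) = -114.5 - j52.65 V
  V4 = 32.6·(cos(172.5°) + j·sin(172.5°)) = -32.32 + j4.255 V
Step 2 — Sum components: V_total = -115.9 - j69.77 V.
Step 3 — Convert to polar: |V_total| = 135.3 V, ∠V_total = -149.0°.

V_total = 135.3∠-149.0° V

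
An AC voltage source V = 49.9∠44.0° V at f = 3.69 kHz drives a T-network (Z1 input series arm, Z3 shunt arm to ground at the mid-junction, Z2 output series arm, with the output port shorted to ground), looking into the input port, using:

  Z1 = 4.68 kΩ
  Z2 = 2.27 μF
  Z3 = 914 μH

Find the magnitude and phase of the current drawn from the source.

Step 1 — Angular frequency: ω = 2π·f = 2π·3690 = 2.318e+04 rad/s.
Step 2 — Component impedances:
  Z1: Z = R = 4680 Ω
  Z2: Z = 1/(jωC) = -j/(ω·C) = 0 - j19 Ω
  Z3: Z = jωL = j·2.318e+04·0.000914 = 0 + j21.19 Ω
Step 3 — With the output port shorted to ground, the output series arm Z2 runs from the junction to ground; the shunt arm Z3 also runs from the junction to ground. They appear in parallel: Z3 || Z2 = 0 - j183.8 Ω.
Step 4 — Series with input arm Z1: Z_in = Z1 + (Z3 || Z2) = 4680 - j183.8 Ω = 4684∠-2.2° Ω.
Step 5 — Source phasor: V = 49.9∠44.0° V = 35.9 + j34.66 V.
Step 6 — Ohm's law: I = V / Z_total = (35.9 + j34.66) / (4680 - j183.8) = 0.007368 + j0.007696 A.
Step 7 — Convert to polar: |I| = 0.01065 A, ∠I = 46.2°.

I = 0.01065∠46.2° A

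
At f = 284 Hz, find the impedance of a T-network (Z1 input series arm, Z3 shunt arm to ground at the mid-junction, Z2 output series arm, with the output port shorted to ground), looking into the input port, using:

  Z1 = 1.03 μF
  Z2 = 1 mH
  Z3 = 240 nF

Step 1 — Angular frequency: ω = 2π·f = 2π·284 = 1784 rad/s.
Step 2 — Component impedances:
  Z1: Z = 1/(jωC) = -j/(ω·C) = 0 - j544.1 Ω
  Z2: Z = jωL = j·1784·0.001 = 0 + j1.784 Ω
  Z3: Z = 1/(jωC) = -j/(ω·C) = 0 - j2335 Ω
Step 3 — With the output port shorted to ground, the output series arm Z2 runs from the junction to ground; the shunt arm Z3 also runs from the junction to ground. They appear in parallel: Z3 || Z2 = 0 + j1.786 Ω.
Step 4 — Series with input arm Z1: Z_in = Z1 + (Z3 || Z2) = 0 - j542.3 Ω = 542.3∠-90.0° Ω.

Z = 0 - j542.3 Ω = 542.3∠-90.0° Ω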